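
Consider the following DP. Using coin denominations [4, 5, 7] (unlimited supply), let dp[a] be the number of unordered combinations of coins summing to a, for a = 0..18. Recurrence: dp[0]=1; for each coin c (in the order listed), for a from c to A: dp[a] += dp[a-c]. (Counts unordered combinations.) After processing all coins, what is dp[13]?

1

after  coin     0     1     2     3     4     5     6     7     8     9    10    11    12    13    14    15    16    17    18
          4     1     0     0     0     1     0     0     0     1     0     0     0     1     0     0     0     1     0     0
          5     1     0     0     0     1     1     0     0     1     1     1     0     1     1     1     1     1     1     1
          7     1     0     0     0     1     1     0     1     1     1     1     1     2     1     2     2     2     2     2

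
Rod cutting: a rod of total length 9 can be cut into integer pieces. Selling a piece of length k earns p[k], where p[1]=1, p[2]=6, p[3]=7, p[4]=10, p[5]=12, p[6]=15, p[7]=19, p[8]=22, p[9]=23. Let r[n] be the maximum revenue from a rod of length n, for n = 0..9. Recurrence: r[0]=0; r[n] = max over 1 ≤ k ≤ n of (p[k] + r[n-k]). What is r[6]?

   n    0    1    2    3    4    5    6    7    8    9
r[n]    0    1    6    7   12   13   18   19   24   25

18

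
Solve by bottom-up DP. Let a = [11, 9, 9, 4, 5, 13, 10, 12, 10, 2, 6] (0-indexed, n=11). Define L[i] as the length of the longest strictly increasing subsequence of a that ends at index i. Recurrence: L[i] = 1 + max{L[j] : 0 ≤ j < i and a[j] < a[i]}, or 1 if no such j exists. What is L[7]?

   i    0    1    2    3    4    5    6    7    8    9   10
a[i]   11    9    9    4    5   13   10   12   10    2    6
L[i]    1    1    1    1    2    3    3    4    3    1    3

4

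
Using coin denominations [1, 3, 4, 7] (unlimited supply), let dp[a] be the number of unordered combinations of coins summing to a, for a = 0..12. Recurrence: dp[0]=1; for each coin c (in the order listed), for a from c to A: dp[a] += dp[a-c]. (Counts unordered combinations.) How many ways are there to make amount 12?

14

after  coin     0     1     2     3     4     5     6     7     8     9    10    11    12
          1     1     1     1     1     1     1     1     1     1     1     1     1     1
          3     1     1     1     2     2     2     3     3     3     4     4     4     5
          4     1     1     1     2     3     3     4     5     6     7     8     9    11
          7     1     1     1     2     3     3     4     6     7     8    10    12    14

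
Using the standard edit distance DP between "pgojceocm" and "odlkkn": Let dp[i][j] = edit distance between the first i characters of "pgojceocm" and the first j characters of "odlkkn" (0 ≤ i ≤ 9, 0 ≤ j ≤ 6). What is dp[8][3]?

   ''  o  d  l  k  k  n
''  0  1  2  3  4  5  6
 p  1  1  2  3  4  5  6
 g  2  2  2  3  4  5  6
 o  3  2  3  3  4  5  6
 j  4  3  3  4  4  5  6
 c  5  4  4  4  5  5  6
 e  6  5  5  5  5  6  6
 o  7  6  6  6  6  6  7
 c  8  7  7  7  7  7  7
 m  9  8  8  8  8  8  8

7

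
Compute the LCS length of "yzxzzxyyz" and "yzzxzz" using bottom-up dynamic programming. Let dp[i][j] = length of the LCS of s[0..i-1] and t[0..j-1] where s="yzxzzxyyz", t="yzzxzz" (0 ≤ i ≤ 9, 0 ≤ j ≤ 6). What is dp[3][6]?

   ''  y  z  z  x  z  z
''  0  0  0  0  0  0  0
 y  0  1  1  1  1  1  1
 z  0  1  2  2  2  2  2
 x  0  1  2  2  3  3  3
 z  0  1  2  3  3  4  4
 z  0  1  2  3  3  4  5
 x  0  1  2  3  4  4  5
 y  0  1  2  3  4  4  5
 y  0  1  2  3  4  4  5
 z  0  1  2  3  4  5  5

3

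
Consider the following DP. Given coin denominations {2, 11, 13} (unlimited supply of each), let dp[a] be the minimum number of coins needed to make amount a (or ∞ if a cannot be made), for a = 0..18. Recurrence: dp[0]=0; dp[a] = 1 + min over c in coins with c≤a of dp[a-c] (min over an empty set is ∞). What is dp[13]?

1

 a  0  1  2  3  4  5  6  7  8  9 10 11 12 13 14 15 16 17 18
dp  0  -  1  -  2  -  3  -  4  -  5  1  6  1  7  2  8  3  9
(- denotes ∞ / unreachable)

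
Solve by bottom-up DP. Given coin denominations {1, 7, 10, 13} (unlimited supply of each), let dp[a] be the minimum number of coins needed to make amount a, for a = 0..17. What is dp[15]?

 a  0  1  2  3  4  5  6  7  8  9 10 11 12 13 14 15 16 17
dp  0  1  2  3  4  5  6  1  2  3  1  2  3  1  2  3  4  2

3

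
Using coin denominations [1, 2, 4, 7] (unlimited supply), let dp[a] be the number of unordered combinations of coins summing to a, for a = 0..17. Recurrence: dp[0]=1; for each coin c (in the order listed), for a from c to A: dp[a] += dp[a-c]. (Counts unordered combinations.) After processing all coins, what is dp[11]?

after  coin     0     1     2     3     4     5     6     7     8     9    10    11    12    13    14    15    16    17
          1     1     1     1     1     1     1     1     1     1     1     1     1     1     1     1     1     1     1
          2     1     1     2     2     3     3     4     4     5     5     6     6     7     7     8     8     9     9
          4     1     1     2     2     4     4     6     6     9     9    12    12    16    16    20    20    25    25
          7     1     1     2     2     4     4     6     7    10    11    14    16    20    22    27    30    36    39

16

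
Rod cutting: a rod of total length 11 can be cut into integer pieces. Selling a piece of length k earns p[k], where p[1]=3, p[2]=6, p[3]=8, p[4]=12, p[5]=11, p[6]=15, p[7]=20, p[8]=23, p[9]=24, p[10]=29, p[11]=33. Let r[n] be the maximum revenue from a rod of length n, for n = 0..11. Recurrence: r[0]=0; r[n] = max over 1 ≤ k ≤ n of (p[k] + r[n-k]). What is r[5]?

   n    0    1    2    3    4    5    6    7    8    9   10   11
r[n]    0    3    6    9   12   15   18   21   24   27   30   33

15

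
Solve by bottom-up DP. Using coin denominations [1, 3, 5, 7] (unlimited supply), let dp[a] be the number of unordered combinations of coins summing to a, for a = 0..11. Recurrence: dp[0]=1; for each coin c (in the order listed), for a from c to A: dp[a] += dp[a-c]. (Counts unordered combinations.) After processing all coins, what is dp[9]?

after  coin     0     1     2     3     4     5     6     7     8     9    10    11
          1     1     1     1     1     1     1     1     1     1     1     1     1
          3     1     1     1     2     2     2     3     3     3     4     4     4
          5     1     1     1     2     2     3     4     4     5     6     7     8
          7     1     1     1     2     2     3     4     5     6     7     9    10

7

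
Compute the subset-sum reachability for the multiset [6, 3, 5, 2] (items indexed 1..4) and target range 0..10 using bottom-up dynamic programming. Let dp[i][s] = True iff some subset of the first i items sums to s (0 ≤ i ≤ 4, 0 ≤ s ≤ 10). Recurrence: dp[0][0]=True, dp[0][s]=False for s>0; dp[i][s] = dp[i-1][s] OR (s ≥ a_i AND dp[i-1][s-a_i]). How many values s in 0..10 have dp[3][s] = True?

i\s   0   1   2   3   4   5   6   7   8   9  10
  0   T   F   F   F   F   F   F   F   F   F   F
  1   T   F   F   F   F   F   T   F   F   F   F
  2   T   F   F   T   F   F   T   F   F   T   F
  3   T   F   F   T   F   T   T   F   T   T   F
  4   T   F   T   T   F   T   T   T   T   T   T

6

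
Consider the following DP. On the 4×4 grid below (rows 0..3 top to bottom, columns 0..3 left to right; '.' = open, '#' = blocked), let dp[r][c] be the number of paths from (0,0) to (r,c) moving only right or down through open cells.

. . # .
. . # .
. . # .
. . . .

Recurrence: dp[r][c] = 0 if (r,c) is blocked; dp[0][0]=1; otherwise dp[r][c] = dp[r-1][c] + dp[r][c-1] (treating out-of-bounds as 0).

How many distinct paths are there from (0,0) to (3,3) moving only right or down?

4

r\c   0   1   2   3
  0   1   1   0   0
  1   1   2   0   0
  2   1   3   0   0
  3   1   4   4   4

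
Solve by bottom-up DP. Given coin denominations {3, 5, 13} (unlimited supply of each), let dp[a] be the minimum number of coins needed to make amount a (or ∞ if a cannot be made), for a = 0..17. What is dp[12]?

4

 a  0  1  2  3  4  5  6  7  8  9 10 11 12 13 14 15 16 17
dp  0  -  -  1  -  1  2  -  2  3  2  3  4  1  4  3  2  5
(- denotes ∞ / unreachable)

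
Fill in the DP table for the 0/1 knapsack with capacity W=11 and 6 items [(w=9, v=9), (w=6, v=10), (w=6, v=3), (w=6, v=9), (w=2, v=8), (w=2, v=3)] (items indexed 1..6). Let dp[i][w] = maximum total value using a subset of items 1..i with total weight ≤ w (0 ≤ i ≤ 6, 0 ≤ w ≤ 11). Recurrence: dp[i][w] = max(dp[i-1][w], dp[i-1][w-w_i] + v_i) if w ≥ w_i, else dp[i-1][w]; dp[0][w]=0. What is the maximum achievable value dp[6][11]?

i\w   0   1   2   3   4   5   6   7   8   9  10  11
  0   0   0   0   0   0   0   0   0   0   0   0   0
  1   0   0   0   0   0   0   0   0   0   9   9   9
  2   0   0   0   0   0   0  10  10  10  10  10  10
  3   0   0   0   0   0   0  10  10  10  10  10  10
  4   0   0   0   0   0   0  10  10  10  10  10  10
  5   0   0   8   8   8   8  10  10  18  18  18  18
  6   0   0   8   8  11  11  11  11  18  18  21  21

21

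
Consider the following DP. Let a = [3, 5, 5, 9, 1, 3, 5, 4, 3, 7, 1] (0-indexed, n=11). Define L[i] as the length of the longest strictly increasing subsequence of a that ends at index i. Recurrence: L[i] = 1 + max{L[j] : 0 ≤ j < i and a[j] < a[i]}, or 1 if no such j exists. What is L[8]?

2

   i    0    1    2    3    4    5    6    7    8    9   10
a[i]    3    5    5    9    1    3    5    4    3    7    1
L[i]    1    2    2    3    1    2    3    3    2    4    1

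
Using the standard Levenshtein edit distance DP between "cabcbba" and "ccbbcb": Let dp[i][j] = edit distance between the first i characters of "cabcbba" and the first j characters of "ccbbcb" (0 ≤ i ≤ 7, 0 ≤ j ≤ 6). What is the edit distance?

4

   ''  c  c  b  b  c  b
''  0  1  2  3  4  5  6
 c  1  0  1  2  3  4  5
 a  2  1  1  2  3  4  5
 b  3  2  2  1  2  3  4
 c  4  3  2  2  2  2  3
 b  5  4  3  2  2  3  2
 b  6  5  4  3  2  3  3
 a  7  6  5  4  3  3  4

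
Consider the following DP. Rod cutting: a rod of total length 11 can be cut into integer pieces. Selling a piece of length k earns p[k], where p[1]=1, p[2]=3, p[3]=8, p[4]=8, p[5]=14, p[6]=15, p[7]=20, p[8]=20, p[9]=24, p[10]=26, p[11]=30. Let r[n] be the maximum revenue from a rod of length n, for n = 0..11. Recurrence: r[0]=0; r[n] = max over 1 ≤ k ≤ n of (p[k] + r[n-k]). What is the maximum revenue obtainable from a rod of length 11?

30

   n    0    1    2    3    4    5    6    7    8    9   10   11
r[n]    0    1    3    8    9   14   16   20   22   24   28   30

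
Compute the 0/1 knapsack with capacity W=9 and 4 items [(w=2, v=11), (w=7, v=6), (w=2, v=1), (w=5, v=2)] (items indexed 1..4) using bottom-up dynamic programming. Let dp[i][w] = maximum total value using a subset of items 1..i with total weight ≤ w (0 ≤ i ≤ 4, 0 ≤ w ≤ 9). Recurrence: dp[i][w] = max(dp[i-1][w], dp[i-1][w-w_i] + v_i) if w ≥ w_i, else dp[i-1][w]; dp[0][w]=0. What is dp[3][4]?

12

i\w   0   1   2   3   4   5   6   7   8   9
  0   0   0   0   0   0   0   0   0   0   0
  1   0   0  11  11  11  11  11  11  11  11
  2   0   0  11  11  11  11  11  11  11  17
  3   0   0  11  11  12  12  12  12  12  17
  4   0   0  11  11  12  12  12  13  13  17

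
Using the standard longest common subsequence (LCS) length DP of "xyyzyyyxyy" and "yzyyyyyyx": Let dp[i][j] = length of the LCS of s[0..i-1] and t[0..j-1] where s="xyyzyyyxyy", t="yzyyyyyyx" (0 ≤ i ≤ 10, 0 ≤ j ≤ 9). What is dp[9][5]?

5

   ''  y  z  y  y  y  y  y  y  x
''  0  0  0  0  0  0  0  0  0  0
 x  0  0  0  0  0  0  0  0  0  1
 y  0  1  1  1  1  1  1  1  1  1
 y  0  1  1  2  2  2  2  2  2  2
 z  0  1  2  2  2  2  2  2  2  2
 y  0  1  2  3  3  3  3  3  3  3
 y  0  1  2  3  4  4  4  4  4  4
 y  0  1  2  3  4  5  5  5  5  5
 x  0  1  2  3  4  5  5  5  5  6
 y  0  1  2  3  4  5  6  6  6  6
 y  0  1  2  3  4  5  6  7  7  7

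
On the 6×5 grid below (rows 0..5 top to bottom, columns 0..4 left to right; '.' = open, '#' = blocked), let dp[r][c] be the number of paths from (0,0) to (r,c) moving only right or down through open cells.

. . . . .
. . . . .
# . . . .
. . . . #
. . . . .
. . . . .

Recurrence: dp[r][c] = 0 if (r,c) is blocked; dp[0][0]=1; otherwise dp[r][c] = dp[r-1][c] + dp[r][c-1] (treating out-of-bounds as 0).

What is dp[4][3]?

25

r\c   0   1   2   3   4
  0   1   1   1   1   1
  1   1   2   3   4   5
  2   0   2   5   9  14
  3   0   2   7  16   0
  4   0   2   9  25  25
  5   0   2  11  36  61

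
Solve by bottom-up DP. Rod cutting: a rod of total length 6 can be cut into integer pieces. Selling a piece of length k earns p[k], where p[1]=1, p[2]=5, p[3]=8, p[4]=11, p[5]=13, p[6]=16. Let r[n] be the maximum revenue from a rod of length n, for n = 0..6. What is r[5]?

13

   n    0    1    2    3    4    5    6
r[n]    0    1    5    8   11   13   16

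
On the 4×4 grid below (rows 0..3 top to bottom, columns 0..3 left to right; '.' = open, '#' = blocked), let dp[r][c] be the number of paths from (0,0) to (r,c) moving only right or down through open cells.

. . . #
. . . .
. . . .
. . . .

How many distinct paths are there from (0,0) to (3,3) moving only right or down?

19

r\c   0   1   2   3
  0   1   1   1   0
  1   1   2   3   3
  2   1   3   6   9
  3   1   4  10  19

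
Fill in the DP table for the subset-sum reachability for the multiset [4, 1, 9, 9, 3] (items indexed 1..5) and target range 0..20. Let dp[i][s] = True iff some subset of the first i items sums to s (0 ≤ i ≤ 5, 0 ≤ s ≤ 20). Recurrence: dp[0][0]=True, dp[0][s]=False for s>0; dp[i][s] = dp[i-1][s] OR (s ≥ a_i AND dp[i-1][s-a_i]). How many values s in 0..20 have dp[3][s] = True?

8

i\s   0   1   2   3   4   5   6   7   8   9  10  11  12  13  14  15  16  17  18  19  20
  0   T   F   F   F   F   F   F   F   F   F   F   F   F   F   F   F   F   F   F   F   F
  1   T   F   F   F   T   F   F   F   F   F   F   F   F   F   F   F   F   F   F   F   F
  2   T   T   F   F   T   T   F   F   F   F   F   F   F   F   F   F   F   F   F   F   F
  3   T   T   F   F   T   T   F   F   F   T   T   F   F   T   T   F   F   F   F   F   F
  4   T   T   F   F   T   T   F   F   F   T   T   F   F   T   T   F   F   F   T   T   F
  5   T   T   F   T   T   T   F   T   T   T   T   F   T   T   T   F   T   T   T   T   F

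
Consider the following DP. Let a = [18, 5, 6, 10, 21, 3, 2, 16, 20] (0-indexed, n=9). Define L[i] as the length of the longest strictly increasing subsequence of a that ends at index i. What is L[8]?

5

   i    0    1    2    3    4    5    6    7    8
a[i]   18    5    6   10   21    3    2   16   20
L[i]    1    1    2    3    4    1    1    4    5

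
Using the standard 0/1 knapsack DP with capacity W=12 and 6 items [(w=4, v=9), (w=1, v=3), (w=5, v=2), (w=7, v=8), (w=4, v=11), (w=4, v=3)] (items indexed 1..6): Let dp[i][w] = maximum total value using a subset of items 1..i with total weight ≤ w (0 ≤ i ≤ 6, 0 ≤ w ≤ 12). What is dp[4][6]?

12

i\w   0   1   2   3   4   5   6   7   8   9  10  11  12
  0   0   0   0   0   0   0   0   0   0   0   0   0   0
  1   0   0   0   0   9   9   9   9   9   9   9   9   9
  2   0   3   3   3   9  12  12  12  12  12  12  12  12
  3   0   3   3   3   9  12  12  12  12  12  14  14  14
  4   0   3   3   3   9  12  12  12  12  12  14  17  20
  5   0   3   3   3  11  14  14  14  20  23  23  23  23
  6   0   3   3   3  11  14  14  14  20  23  23  23  23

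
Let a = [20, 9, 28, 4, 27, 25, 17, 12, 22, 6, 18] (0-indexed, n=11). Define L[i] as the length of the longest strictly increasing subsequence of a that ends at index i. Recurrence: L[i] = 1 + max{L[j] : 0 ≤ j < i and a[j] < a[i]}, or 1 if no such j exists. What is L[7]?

2

   i    0    1    2    3    4    5    6    7    8    9   10
a[i]   20    9   28    4   27   25   17   12   22    6   18
L[i]    1    1    2    1    2    2    2    2    3    2    3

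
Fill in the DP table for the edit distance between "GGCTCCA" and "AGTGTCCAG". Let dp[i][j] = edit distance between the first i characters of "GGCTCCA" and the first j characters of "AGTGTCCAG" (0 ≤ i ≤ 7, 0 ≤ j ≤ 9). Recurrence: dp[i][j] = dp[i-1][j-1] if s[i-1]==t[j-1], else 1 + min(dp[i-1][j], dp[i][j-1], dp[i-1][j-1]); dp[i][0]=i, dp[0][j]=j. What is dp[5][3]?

   ''  A  G  T  G  T  C  C  A  G
''  0  1  2  3  4  5  6  7  8  9
 G  1  1  1  2  3  4  5  6  7  8
 G  2  2  1  2  2  3  4  5  6  7
 C  3  3  2  2  3  3  3  4  5  6
 T  4  4  3  2  3  3  4  4  5  6
 C  5  5  4  3  3  4  3  4  5  6
 C  6  6  5  4  4  4  4  3  4  5
 A  7  6  6  5  5  5  5  4  3  4

3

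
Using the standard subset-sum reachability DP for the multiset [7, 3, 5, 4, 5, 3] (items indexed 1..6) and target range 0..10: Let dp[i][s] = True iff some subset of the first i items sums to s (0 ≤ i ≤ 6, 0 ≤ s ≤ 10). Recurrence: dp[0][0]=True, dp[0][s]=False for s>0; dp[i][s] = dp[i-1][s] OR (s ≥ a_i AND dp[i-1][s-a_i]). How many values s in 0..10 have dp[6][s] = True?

i\s   0   1   2   3   4   5   6   7   8   9  10
  0   T   F   F   F   F   F   F   F   F   F   F
  1   T   F   F   F   F   F   F   T   F   F   F
  2   T   F   F   T   F   F   F   T   F   F   T
  3   T   F   F   T   F   T   F   T   T   F   T
  4   T   F   F   T   T   T   F   T   T   T   T
  5   T   F   F   T   T   T   F   T   T   T   T
  6   T   F   F   T   T   T   T   T   T   T   T

9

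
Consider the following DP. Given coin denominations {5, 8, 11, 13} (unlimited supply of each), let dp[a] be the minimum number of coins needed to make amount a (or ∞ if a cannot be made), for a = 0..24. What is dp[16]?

 a  0  1  2  3  4  5  6  7  8  9 10 11 12 13 14 15 16 17 18 19 20 21 22 23 24
dp  0  -  -  -  -  1  -  -  1  -  2  1  -  1  -  3  2  -  2  2  4  2  2  3  2
(- denotes ∞ / unreachable)

2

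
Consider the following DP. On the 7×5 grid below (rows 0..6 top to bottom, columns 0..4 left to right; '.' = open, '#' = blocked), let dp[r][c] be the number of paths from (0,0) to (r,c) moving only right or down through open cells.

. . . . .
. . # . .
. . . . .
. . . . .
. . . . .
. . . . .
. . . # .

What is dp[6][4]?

r\c   0   1   2   3   4
  0   1   1   1   1   1
  1   1   2   0   1   2
  2   1   3   3   4   6
  3   1   4   7  11  17
  4   1   5  12  23  40
  5   1   6  18  41  81
  6   1   7  25   0  81

81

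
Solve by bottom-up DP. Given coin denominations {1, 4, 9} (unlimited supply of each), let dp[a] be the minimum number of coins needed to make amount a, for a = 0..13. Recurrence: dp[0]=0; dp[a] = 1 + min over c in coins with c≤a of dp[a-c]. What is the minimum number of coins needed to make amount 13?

 a  0  1  2  3  4  5  6  7  8  9 10 11 12 13
dp  0  1  2  3  1  2  3  4  2  1  2  3  3  2

2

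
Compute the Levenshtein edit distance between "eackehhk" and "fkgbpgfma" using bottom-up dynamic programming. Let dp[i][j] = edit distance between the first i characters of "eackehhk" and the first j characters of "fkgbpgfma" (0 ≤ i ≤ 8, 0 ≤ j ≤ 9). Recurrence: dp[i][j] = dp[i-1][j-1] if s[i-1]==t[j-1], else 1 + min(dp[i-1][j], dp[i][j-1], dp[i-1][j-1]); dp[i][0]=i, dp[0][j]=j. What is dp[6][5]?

6

   ''  f  k  g  b  p  g  f  m  a
''  0  1  2  3  4  5  6  7  8  9
 e  1  1  2  3  4  5  6  7  8  9
 a  2  2  2  3  4  5  6  7  8  8
 c  3  3  3  3  4  5  6  7  8  9
 k  4  4  3  4  4  5  6  7  8  9
 e  5  5  4  4  5  5  6  7  8  9
 h  6  6  5  5  5  6  6  7  8  9
 h  7  7  6  6  6  6  7  7  8  9
 k  8  8  7  7  7  7  7  8  8  9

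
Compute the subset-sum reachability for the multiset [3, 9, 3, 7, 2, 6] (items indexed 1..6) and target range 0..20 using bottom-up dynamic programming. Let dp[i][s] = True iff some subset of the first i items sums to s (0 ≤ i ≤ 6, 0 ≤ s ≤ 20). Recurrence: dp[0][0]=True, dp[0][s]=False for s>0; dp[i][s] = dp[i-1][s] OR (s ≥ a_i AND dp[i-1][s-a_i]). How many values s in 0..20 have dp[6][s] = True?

19

i\s   0   1   2   3   4   5   6   7   8   9  10  11  12  13  14  15  16  17  18  19  20
  0   T   F   F   F   F   F   F   F   F   F   F   F   F   F   F   F   F   F   F   F   F
  1   T   F   F   T   F   F   F   F   F   F   F   F   F   F   F   F   F   F   F   F   F
  2   T   F   F   T   F   F   F   F   F   T   F   F   T   F   F   F   F   F   F   F   F
  3   T   F   F   T   F   F   T   F   F   T   F   F   T   F   F   T   F   F   F   F   F
  4   T   F   F   T   F   F   T   T   F   T   T   F   T   T   F   T   T   F   F   T   F
  5   T   F   T   T   F   T   T   T   T   T   T   T   T   T   T   T   T   T   T   T   F
  6   T   F   T   T   F   T   T   T   T   T   T   T   T   T   T   T   T   T   T   T   T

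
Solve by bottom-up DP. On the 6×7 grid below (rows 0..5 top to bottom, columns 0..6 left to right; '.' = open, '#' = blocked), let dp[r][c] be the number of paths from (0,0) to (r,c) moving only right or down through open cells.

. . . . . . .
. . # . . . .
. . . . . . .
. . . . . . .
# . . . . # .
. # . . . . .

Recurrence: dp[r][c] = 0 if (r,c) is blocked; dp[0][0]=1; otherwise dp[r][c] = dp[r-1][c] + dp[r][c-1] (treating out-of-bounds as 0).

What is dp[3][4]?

17

r\c   0   1   2   3   4   5   6
  0   1   1   1   1   1   1   1
  1   1   2   0   1   2   3   4
  2   1   3   3   4   6   9  13
  3   1   4   7  11  17  26  39
  4   0   4  11  22  39   0  39
  5   0   0  11  33  72  72 111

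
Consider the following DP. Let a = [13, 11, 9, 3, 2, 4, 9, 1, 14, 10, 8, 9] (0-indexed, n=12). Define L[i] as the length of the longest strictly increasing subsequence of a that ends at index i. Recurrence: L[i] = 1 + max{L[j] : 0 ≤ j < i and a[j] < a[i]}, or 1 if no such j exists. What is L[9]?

4

   i    0    1    2    3    4    5    6    7    8    9   10   11
a[i]   13   11    9    3    2    4    9    1   14   10    8    9
L[i]    1    1    1    1    1    2    3    1    4    4    3    4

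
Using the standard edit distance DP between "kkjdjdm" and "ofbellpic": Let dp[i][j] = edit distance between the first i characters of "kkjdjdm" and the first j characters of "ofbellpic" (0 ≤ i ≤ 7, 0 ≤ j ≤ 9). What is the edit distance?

   ''  o  f  b  e  l  l  p  i  c
''  0  1  2  3  4  5  6  7  8  9
 k  1  1  2  3  4  5  6  7  8  9
 k  2  2  2  3  4  5  6  7  8  9
 j  3  3  3  3  4  5  6  7  8  9
 d  4  4  4  4  4  5  6  7  8  9
 j  5  5  5  5  5  5  6  7  8  9
 d  6  6  6  6  6  6  6  7  8  9
 m  7  7  7  7  7  7  7  7  8  9

9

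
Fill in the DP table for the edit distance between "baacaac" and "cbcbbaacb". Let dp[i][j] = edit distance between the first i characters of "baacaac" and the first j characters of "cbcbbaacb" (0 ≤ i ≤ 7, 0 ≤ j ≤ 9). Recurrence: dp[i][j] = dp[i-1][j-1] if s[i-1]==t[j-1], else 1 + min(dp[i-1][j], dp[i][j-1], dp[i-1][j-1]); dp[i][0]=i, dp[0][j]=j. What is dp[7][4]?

6

   ''  c  b  c  b  b  a  a  c  b
''  0  1  2  3  4  5  6  7  8  9
 b  1  1  1  2  3  4  5  6  7  8
 a  2  2  2  2  3  4  4  5  6  7
 a  3  3  3  3  3  4  4  4  5  6
 c  4  3  4  3  4  4  5  5  4  5
 a  5  4  4  4  4  5  4  5  5  5
 a  6  5  5  5  5  5  5  4  5  6
 c  7  6  6  5  6  6  6  5  4  5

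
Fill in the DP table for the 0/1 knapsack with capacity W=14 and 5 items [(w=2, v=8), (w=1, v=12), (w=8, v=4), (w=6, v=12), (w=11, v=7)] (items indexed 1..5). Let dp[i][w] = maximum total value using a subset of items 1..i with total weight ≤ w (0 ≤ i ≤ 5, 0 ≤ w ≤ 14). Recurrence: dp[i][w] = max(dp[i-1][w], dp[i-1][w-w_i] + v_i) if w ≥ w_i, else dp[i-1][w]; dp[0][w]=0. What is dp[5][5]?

i\w   0   1   2   3   4   5   6   7   8   9  10  11  12  13  14
  0   0   0   0   0   0   0   0   0   0   0   0   0   0   0   0
  1   0   0   8   8   8   8   8   8   8   8   8   8   8   8   8
  2   0  12  12  20  20  20  20  20  20  20  20  20  20  20  20
  3   0  12  12  20  20  20  20  20  20  20  20  24  24  24  24
  4   0  12  12  20  20  20  20  24  24  32  32  32  32  32  32
  5   0  12  12  20  20  20  20  24  24  32  32  32  32  32  32

20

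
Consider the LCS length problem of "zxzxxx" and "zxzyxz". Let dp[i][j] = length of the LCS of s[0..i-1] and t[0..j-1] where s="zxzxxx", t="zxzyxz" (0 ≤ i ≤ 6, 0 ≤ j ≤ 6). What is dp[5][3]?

3

   ''  z  x  z  y  x  z
''  0  0  0  0  0  0  0
 z  0  1  1  1  1  1  1
 x  0  1  2  2  2  2  2
 z  0  1  2  3  3  3  3
 x  0  1  2  3  3  4  4
 x  0  1  2  3  3  4  4
 x  0  1  2  3  3  4  4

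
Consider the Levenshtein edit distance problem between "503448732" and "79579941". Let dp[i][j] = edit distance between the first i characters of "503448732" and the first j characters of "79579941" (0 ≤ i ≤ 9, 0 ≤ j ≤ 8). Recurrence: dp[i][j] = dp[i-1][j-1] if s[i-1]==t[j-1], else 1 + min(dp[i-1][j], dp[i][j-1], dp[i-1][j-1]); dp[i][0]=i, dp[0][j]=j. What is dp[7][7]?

7

   ''  7  9  5  7  9  9  4  1
''  0  1  2  3  4  5  6  7  8
 5  1  1  2  2  3  4  5  6  7
 0  2  2  2  3  3  4  5  6  7
 3  3  3  3  3  4  4  5  6  7
 4  4  4  4  4  4  5  5  5  6
 4  5  5  5  5  5  5  6  5  6
 8  6  6  6  6  6  6  6  6  6
 7  7  6  7  7  6  7  7  7  7
 3  8  7  7  8  7  7  8  8  8
 2  9  8  8  8  8  8  8  9  9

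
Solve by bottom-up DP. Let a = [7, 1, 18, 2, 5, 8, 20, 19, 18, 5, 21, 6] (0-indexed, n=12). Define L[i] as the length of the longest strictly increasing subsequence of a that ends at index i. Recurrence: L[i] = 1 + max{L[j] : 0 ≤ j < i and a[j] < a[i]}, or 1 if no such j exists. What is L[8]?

   i    0    1    2    3    4    5    6    7    8    9   10   11
a[i]    7    1   18    2    5    8   20   19   18    5   21    6
L[i]    1    1    2    2    3    4    5    5    5    3    6    4

5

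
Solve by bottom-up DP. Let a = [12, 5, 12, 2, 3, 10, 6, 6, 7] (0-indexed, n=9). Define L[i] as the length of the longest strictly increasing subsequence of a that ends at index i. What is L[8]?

   i    0    1    2    3    4    5    6    7    8
a[i]   12    5   12    2    3   10    6    6    7
L[i]    1    1    2    1    2    3    3    3    4

4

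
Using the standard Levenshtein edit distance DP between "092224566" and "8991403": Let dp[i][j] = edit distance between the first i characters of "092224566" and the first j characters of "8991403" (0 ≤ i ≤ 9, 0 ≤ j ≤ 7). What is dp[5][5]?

   ''  8  9  9  1  4  0  3
''  0  1  2  3  4  5  6  7
 0  1  1  2  3  4  5  5  6
 9  2  2  1  2  3  4  5  6
 2  3  3  2  2  3  4  5  6
 2  4  4  3  3  3  4  5  6
 2  5  5  4  4  4  4  5  6
 4  6  6  5  5  5  4  5  6
 5  7  7  6  6  6  5  5  6
 6  8  8  7  7  7  6  6  6
 6  9  9  8  8  8  7  7  7

4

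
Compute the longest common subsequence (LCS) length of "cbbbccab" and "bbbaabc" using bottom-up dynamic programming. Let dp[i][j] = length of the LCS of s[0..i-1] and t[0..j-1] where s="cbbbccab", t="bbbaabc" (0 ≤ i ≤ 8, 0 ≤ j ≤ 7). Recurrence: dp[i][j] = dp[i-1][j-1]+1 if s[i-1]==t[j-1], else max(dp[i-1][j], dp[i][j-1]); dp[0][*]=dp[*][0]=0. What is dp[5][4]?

3

   ''  b  b  b  a  a  b  c
''  0  0  0  0  0  0  0  0
 c  0  0  0  0  0  0  0  1
 b  0  1  1  1  1  1  1  1
 b  0  1  2  2  2  2  2  2
 b  0  1  2  3  3  3  3  3
 c  0  1  2  3  3  3  3  4
 c  0  1  2  3  3  3  3  4
 a  0  1  2  3  4  4  4  4
 b  0  1  2  3  4  4  5  5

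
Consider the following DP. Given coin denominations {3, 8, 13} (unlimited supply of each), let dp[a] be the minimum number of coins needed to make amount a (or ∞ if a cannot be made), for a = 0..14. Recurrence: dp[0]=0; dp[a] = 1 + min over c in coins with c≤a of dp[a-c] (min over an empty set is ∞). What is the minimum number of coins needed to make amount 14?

 a  0  1  2  3  4  5  6  7  8  9 10 11 12 13 14
dp  0  -  -  1  -  -  2  -  1  3  -  2  4  1  3
(- denotes ∞ / unreachable)

3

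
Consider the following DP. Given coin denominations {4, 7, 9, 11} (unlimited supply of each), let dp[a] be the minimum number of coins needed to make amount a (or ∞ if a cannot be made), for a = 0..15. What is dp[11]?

1

 a  0  1  2  3  4  5  6  7  8  9 10 11 12 13 14 15
dp  0  -  -  -  1  -  -  1  2  1  -  1  3  2  2  2
(- denotes ∞ / unreachable)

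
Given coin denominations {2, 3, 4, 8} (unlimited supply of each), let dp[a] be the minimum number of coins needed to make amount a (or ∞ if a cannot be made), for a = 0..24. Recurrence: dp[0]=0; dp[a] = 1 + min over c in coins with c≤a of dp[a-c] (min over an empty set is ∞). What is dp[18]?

3

 a  0  1  2  3  4  5  6  7  8  9 10 11 12 13 14 15 16 17 18 19 20 21 22 23 24
dp  0  -  1  1  1  2  2  2  1  3  2  2  2  3  3  3  2  4  3  3  3  4  4  4  3
(- denotes ∞ / unreachable)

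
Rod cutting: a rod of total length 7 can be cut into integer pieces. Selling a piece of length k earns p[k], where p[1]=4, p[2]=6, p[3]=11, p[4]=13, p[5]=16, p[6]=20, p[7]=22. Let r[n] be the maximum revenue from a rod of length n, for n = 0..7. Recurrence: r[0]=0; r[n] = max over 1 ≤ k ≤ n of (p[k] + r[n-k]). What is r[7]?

28

   n    0    1    2    3    4    5    6    7
r[n]    0    4    8   12   16   20   24   28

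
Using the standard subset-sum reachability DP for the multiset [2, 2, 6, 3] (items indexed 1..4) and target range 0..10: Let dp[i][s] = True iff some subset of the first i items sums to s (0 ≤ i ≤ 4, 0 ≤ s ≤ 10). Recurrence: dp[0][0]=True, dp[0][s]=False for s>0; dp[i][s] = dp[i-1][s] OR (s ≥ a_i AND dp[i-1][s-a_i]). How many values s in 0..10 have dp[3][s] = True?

6

i\s   0   1   2   3   4   5   6   7   8   9  10
  0   T   F   F   F   F   F   F   F   F   F   F
  1   T   F   T   F   F   F   F   F   F   F   F
  2   T   F   T   F   T   F   F   F   F   F   F
  3   T   F   T   F   T   F   T   F   T   F   T
  4   T   F   T   T   T   T   T   T   T   T   T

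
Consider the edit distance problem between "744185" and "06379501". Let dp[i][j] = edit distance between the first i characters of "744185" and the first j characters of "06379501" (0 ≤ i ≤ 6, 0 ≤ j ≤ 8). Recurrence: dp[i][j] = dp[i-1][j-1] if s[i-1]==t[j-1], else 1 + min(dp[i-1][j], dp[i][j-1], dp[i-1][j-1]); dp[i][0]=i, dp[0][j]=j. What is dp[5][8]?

   ''  0  6  3  7  9  5  0  1
''  0  1  2  3  4  5  6  7  8
 7  1  1  2  3  3  4  5  6  7
 4  2  2  2  3  4  4  5  6  7
 4  3  3  3  3  4  5  5  6  7
 1  4  4  4  4  4  5  6  6  6
 8  5  5  5  5  5  5  6  7  7
 5  6  6  6  6  6  6  5  6  7

7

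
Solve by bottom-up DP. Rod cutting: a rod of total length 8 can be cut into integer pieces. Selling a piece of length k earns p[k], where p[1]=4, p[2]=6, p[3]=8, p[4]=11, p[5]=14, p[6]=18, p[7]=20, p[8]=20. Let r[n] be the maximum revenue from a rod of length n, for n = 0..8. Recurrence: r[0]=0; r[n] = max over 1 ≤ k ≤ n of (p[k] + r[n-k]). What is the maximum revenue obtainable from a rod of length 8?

   n    0    1    2    3    4    5    6    7    8
r[n]    0    4    8   12   16   20   24   28   32

32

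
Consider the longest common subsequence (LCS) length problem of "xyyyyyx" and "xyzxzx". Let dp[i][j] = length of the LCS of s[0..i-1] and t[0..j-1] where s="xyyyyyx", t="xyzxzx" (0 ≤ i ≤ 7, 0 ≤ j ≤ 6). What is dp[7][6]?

   ''  x  y  z  x  z  x
''  0  0  0  0  0  0  0
 x  0  1  1  1  1  1  1
 y  0  1  2  2  2  2  2
 y  0  1  2  2  2  2  2
 y  0  1  2  2  2  2  2
 y  0  1  2  2  2  2  2
 y  0  1  2  2  2  2  2
 x  0  1  2  2  3  3  3

3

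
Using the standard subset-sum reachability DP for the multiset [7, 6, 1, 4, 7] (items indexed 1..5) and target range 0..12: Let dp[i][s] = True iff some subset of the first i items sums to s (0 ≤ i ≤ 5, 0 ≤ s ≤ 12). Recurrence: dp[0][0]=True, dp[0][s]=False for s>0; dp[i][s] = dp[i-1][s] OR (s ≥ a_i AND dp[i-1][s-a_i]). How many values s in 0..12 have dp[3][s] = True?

5

i\s   0   1   2   3   4   5   6   7   8   9  10  11  12
  0   T   F   F   F   F   F   F   F   F   F   F   F   F
  1   T   F   F   F   F   F   F   T   F   F   F   F   F
  2   T   F   F   F   F   F   T   T   F   F   F   F   F
  3   T   T   F   F   F   F   T   T   T   F   F   F   F
  4   T   T   F   F   T   T   T   T   T   F   T   T   T
  5   T   T   F   F   T   T   T   T   T   F   T   T   T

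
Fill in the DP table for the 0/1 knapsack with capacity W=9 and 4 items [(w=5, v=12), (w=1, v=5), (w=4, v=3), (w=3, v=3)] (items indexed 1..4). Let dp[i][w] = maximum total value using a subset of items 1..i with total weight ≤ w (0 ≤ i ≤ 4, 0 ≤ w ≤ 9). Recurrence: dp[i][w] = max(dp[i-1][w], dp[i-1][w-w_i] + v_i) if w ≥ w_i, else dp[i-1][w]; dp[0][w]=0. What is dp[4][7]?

17

i\w   0   1   2   3   4   5   6   7   8   9
  0   0   0   0   0   0   0   0   0   0   0
  1   0   0   0   0   0  12  12  12  12  12
  2   0   5   5   5   5  12  17  17  17  17
  3   0   5   5   5   5  12  17  17  17  17
  4   0   5   5   5   8  12  17  17  17  20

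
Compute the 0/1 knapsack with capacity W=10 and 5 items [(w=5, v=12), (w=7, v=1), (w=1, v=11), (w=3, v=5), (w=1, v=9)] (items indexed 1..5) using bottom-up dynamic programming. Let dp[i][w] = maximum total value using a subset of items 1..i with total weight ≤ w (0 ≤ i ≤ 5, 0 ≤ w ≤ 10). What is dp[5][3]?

20

i\w   0   1   2   3   4   5   6   7   8   9  10
  0   0   0   0   0   0   0   0   0   0   0   0
  1   0   0   0   0   0  12  12  12  12  12  12
  2   0   0   0   0   0  12  12  12  12  12  12
  3   0  11  11  11  11  12  23  23  23  23  23
  4   0  11  11  11  16  16  23  23  23  28  28
  5   0  11  20  20  20  25  25  32  32  32  37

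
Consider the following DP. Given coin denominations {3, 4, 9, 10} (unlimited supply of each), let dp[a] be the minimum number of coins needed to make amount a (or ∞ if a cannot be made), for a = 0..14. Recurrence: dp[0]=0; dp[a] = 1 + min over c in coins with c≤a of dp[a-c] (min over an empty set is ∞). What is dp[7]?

2

 a  0  1  2  3  4  5  6  7  8  9 10 11 12 13 14
dp  0  -  -  1  1  -  2  2  2  1  1  3  2  2  2
(- denotes ∞ / unreachable)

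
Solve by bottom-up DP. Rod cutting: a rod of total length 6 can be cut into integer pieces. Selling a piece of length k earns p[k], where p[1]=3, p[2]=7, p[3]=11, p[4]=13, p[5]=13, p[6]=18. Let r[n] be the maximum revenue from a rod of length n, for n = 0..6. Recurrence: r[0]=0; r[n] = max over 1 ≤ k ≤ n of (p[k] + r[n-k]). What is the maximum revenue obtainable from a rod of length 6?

22

   n    0    1    2    3    4    5    6
r[n]    0    3    7   11   14   18   22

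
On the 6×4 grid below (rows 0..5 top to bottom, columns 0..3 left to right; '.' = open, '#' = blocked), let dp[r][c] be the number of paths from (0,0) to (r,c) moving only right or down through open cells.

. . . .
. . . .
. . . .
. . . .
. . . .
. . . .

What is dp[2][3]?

r\c   0   1   2   3
  0   1   1   1   1
  1   1   2   3   4
  2   1   3   6  10
  3   1   4  10  20
  4   1   5  15  35
  5   1   6  21  56

10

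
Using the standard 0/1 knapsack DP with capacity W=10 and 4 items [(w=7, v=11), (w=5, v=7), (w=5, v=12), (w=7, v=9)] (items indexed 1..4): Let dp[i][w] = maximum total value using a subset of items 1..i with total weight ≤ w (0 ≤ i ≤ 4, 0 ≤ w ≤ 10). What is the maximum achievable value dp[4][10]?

19

i\w   0   1   2   3   4   5   6   7   8   9  10
  0   0   0   0   0   0   0   0   0   0   0   0
  1   0   0   0   0   0   0   0  11  11  11  11
  2   0   0   0   0   0   7   7  11  11  11  11
  3   0   0   0   0   0  12  12  12  12  12  19
  4   0   0   0   0   0  12  12  12  12  12  19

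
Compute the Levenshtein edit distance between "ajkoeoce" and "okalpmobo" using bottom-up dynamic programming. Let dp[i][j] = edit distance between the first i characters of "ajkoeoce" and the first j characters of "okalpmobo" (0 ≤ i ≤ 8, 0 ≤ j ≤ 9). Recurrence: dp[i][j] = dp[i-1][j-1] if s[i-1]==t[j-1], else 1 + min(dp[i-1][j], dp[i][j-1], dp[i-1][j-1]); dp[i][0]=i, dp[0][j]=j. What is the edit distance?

8

   ''  o  k  a  l  p  m  o  b  o
''  0  1  2  3  4  5  6  7  8  9
 a  1  1  2  2  3  4  5  6  7  8
 j  2  2  2  3  3  4  5  6  7  8
 k  3  3  2  3  4  4  5  6  7  8
 o  4  3  3  3  4  5  5  5  6  7
 e  5  4  4  4  4  5  6  6  6  7
 o  6  5  5  5  5  5  6  6  7  6
 c  7  6  6  6  6  6  6  7  7  7
 e  8  7  7  7  7  7  7  7  8  8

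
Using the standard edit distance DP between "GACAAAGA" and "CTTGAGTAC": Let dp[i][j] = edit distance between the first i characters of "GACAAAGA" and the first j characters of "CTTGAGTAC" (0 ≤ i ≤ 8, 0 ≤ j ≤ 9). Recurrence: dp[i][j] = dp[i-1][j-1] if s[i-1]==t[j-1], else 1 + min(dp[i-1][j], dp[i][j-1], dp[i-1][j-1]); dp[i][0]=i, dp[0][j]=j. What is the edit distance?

   ''  C  T  T  G  A  G  T  A  C
''  0  1  2  3  4  5  6  7  8  9
 G  1  1  2  3  3  4  5  6  7  8
 A  2  2  2  3  4  3  4  5  6  7
 C  3  2  3  3  4  4  4  5  6  6
 A  4  3  3  4  4  4  5  5  5  6
 A  5  4  4  4  5  4  5  6  5  6
 A  6  5  5  5  5  5  5  6  6  6
 G  7  6  6  6  5  6  5  6  7  7
 A  8  7  7  7  6  5  6  6  6  7

7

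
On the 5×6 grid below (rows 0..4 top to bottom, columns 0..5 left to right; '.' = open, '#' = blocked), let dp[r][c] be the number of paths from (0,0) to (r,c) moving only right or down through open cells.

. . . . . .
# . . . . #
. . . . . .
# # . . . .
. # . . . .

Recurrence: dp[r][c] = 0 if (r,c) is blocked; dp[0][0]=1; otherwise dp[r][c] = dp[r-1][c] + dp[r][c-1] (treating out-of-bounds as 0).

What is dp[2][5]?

10

r\c   0   1   2   3   4   5
  0   1   1   1   1   1   1
  1   0   1   2   3   4   0
  2   0   1   3   6  10  10
  3   0   0   3   9  19  29
  4   0   0   3  12  31  60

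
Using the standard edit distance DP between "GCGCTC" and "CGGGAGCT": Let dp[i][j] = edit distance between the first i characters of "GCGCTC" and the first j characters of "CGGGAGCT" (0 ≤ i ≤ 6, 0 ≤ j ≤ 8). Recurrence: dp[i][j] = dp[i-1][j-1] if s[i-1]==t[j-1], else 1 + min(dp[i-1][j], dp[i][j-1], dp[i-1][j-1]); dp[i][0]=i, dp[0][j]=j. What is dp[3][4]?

   ''  C  G  G  G  A  G  C  T
''  0  1  2  3  4  5  6  7  8
 G  1  1  1  2  3  4  5  6  7
 C  2  1  2  2  3  4  5  5  6
 G  3  2  1  2  2  3  4  5  6
 C  4  3  2  2  3  3  4  4  5
 T  5  4  3  3  3  4  4  5  4
 C  6  5  4  4  4  4  5  4  5

2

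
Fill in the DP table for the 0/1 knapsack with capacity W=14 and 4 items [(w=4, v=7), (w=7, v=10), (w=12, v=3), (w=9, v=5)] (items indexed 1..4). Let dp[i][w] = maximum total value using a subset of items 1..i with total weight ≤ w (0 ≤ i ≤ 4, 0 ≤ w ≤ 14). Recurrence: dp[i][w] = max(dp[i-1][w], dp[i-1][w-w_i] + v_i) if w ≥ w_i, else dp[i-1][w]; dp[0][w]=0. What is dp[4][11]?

17

i\w   0   1   2   3   4   5   6   7   8   9  10  11  12  13  14
  0   0   0   0   0   0   0   0   0   0   0   0   0   0   0   0
  1   0   0   0   0   7   7   7   7   7   7   7   7   7   7   7
  2   0   0   0   0   7   7   7  10  10  10  10  17  17  17  17
  3   0   0   0   0   7   7   7  10  10  10  10  17  17  17  17
  4   0   0   0   0   7   7   7  10  10  10  10  17  17  17  17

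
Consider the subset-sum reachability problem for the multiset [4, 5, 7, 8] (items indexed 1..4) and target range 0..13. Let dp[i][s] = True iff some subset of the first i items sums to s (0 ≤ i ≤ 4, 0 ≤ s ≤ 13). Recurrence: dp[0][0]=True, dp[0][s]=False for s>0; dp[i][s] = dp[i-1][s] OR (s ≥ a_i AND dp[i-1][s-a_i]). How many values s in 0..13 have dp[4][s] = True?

i\s   0   1   2   3   4   5   6   7   8   9  10  11  12  13
  0   T   F   F   F   F   F   F   F   F   F   F   F   F   F
  1   T   F   F   F   T   F   F   F   F   F   F   F   F   F
  2   T   F   F   F   T   T   F   F   F   T   F   F   F   F
  3   T   F   F   F   T   T   F   T   F   T   F   T   T   F
  4   T   F   F   F   T   T   F   T   T   T   F   T   T   T

9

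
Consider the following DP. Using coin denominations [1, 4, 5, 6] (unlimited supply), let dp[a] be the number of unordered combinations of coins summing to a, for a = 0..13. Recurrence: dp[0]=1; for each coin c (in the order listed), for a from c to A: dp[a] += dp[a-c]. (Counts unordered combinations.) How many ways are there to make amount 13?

after  coin     0     1     2     3     4     5     6     7     8     9    10    11    12    13
          1     1     1     1     1     1     1     1     1     1     1     1     1     1     1
          4     1     1     1     1     2     2     2     2     3     3     3     3     4     4
          5     1     1     1     1     2     3     3     3     4     5     6     6     7     8
          6     1     1     1     1     2     3     4     4     5     6     8     9    11    12

12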